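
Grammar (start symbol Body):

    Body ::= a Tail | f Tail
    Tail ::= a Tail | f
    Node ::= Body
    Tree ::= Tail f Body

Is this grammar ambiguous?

Only Body, Tail are reachable from Body; ignoring the rest: Restricted to the reachable nonterminals, every rule has the form A → t or A → t B, and no two rules for the same A share a first terminal. The grammar encodes a DFA — one run per string.

Unambiguous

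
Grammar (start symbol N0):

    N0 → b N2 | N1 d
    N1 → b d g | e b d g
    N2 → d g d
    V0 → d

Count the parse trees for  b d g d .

2

Parse trees for b d g d:
  [N0 b [N2 d g d]]
  [N0 [N1 b d g] d]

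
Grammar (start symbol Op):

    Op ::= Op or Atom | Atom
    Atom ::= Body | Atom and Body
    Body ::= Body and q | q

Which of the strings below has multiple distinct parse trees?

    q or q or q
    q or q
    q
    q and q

q and q

q or q or q: 1 tree
q or q: 1 tree
q: 1 tree
q and q: 2 trees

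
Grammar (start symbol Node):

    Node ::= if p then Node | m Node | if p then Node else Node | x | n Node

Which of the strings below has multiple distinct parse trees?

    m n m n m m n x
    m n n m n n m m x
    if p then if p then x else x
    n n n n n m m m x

if p then if p then x else x

m n m n m m n x: 1 tree
m n n m n n m m x: 1 tree
if p then if p then x else x: 2 trees
n n n n n m m m x: 1 tree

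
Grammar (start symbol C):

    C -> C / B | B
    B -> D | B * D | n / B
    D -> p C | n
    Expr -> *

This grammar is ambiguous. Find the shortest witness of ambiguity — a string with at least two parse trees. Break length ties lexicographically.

length 1: no string has ≥2 trees
length 2: no string has ≥2 trees
length 3: n / n has 2 parse trees

Two derivations of n / n:
  C ⇒ C / B ⇒ B / B ⇒ D / B ⇒ n / B ⇒ n / D ⇒ n / n
  C ⇒ B ⇒ n / B ⇒ n / D ⇒ n / n

n / n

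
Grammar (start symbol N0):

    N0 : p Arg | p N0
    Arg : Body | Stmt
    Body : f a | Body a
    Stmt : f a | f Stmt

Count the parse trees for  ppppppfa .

2

Parse trees for ppppppfa:
  [N0 p [N0 p [N0 p [N0 p [N0 p [N0 p [Arg [Body f a]]]]]]]]
  [N0 p [N0 p [N0 p [N0 p [N0 p [N0 p [Arg [Stmt f a]]]]]]]]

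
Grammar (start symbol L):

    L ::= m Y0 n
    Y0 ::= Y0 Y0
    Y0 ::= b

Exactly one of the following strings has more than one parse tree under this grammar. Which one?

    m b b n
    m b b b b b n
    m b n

m b b n: 1 tree
m b b b b b n: 14 trees
m b n: 1 tree

m b b b b b n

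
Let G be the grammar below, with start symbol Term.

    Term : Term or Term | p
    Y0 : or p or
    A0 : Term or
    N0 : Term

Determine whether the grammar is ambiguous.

Ambiguous

Witness: p or p or p

Derivation 1: Term ⇒ Term or Term ⇒ Term or Term or Term ⇒ p or Term or Term ⇒ p or p or Term ⇒ p or p or p
Derivation 2: Term ⇒ Term or Term ⇒ p or Term ⇒ p or Term or Term ⇒ p or p or Term ⇒ p or p or p

Two distinct leftmost derivations for the same string.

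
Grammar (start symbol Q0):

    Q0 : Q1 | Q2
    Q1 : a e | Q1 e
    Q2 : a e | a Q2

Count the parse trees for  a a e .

1

Parse trees for a a e:
  [Q0 [Q2 a [Q2 a e]]]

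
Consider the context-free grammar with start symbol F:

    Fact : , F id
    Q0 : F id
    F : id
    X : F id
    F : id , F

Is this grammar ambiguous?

Unambiguous

Only F is reachable from F; ignoring the rest: The reachable grammar is A → atom sep A | atom. Each atom is followed by either the separator (recurse) or end-of-string (stop) — no choice point.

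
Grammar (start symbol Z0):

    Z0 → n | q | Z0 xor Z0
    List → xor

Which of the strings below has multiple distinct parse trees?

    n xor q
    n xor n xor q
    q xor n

n xor n xor q

n xor q: 1 tree
n xor n xor q: 2 trees
q xor n: 1 tree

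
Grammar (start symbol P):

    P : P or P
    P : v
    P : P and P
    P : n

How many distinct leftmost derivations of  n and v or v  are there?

2

Parse trees for n and v or v:
  [P [P [P n] and [P v]] or [P v]]
  [P [P n] and [P [P v] or [P v]]]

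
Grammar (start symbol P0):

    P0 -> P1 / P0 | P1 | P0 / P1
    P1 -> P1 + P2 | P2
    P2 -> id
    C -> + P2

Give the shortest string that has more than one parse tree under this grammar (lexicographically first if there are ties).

length 1: no string has ≥2 trees
length 3: id / id has 2 parse trees

Two derivations of id / id:
  P0 ⇒ P1 / P0 ⇒ P2 / P0 ⇒ id / P0 ⇒ id / P1 ⇒ id / P2 ⇒ id / id
  P0 ⇒ P0 / P1 ⇒ P1 / P1 ⇒ P2 / P1 ⇒ id / P1 ⇒ id / P2 ⇒ id / id

id / id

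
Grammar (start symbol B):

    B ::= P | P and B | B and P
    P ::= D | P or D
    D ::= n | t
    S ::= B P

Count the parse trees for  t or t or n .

1

Parse trees for t or t or n:
  [B [P [P [P [D t]] or [D t]] or [D n]]]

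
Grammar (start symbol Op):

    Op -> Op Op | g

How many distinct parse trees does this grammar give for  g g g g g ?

14

Parse trees for g g g g g (showing first 6 of 14):
  [Op [Op g] [Op [Op g] [Op [Op g] [Op [Op g] [Op g]]]]]
  [Op [Op g] [Op [Op g] [Op [Op [Op g] [Op g]] [Op g]]]]
  [Op [Op g] [Op [Op [Op g] [Op g]] [Op [Op g] [Op g]]]]
  [Op [Op g] [Op [Op [Op g] [Op [Op g] [Op g]]] [Op g]]]
  [Op [Op g] [Op [Op [Op [Op g] [Op g]] [Op g]] [Op g]]]
  [Op [Op [Op g] [Op g]] [Op [Op g] [Op [Op g] [Op g]]]]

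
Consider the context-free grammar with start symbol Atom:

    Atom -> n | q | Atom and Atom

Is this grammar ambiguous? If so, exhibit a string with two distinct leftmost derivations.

Witness: n and n and n

Derivation 1: Atom ⇒ Atom and Atom ⇒ n and Atom ⇒ n and Atom and Atom ⇒ n and n and Atom ⇒ n and n and n
Derivation 2: Atom ⇒ Atom and Atom ⇒ Atom and Atom and Atom ⇒ n and Atom and Atom ⇒ n and n and Atom ⇒ n and n and n

Two distinct leftmost derivations for the same string.

Ambiguous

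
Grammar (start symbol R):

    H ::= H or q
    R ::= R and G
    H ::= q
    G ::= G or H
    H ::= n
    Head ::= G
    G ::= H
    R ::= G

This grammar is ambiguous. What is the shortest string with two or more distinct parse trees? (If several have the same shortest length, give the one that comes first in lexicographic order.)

length 1: no string has ≥2 trees
length 3: n or q has 2 parse trees

Two derivations of n or q:
  R ⇒ G ⇒ G or H ⇒ H or H ⇒ n or H ⇒ n or q
  R ⇒ G ⇒ H ⇒ H or q ⇒ n or q

n or q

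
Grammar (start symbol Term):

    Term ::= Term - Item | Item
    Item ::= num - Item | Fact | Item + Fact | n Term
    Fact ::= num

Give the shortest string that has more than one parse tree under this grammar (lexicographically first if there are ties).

num - num

length 1: no string has ≥2 trees
length 2: no string has ≥2 trees
length 3: num - num has 2 parse trees

Two derivations of num - num:
  Term ⇒ Term - Item ⇒ Item - Item ⇒ Fact - Item ⇒ num - Item ⇒ num - Fact ⇒ num - num
  Term ⇒ Item ⇒ num - Item ⇒ num - Fact ⇒ num - num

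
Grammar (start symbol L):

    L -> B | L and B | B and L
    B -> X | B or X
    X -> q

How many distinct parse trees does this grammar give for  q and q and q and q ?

Parse trees for q and q and q and q:
  [L [L [L [L [B [X q]]] and [B [X q]]] and [B [X q]]] and [B [X q]]]
  [L [L [L [B [X q]] and [L [B [X q]]]] and [B [X q]]] and [B [X q]]]
  [L [L [B [X q]] and [L [L [B [X q]]] and [B [X q]]]] and [B [X q]]]
  [L [L [B [X q]] and [L [B [X q]] and [L [B [X q]]]]] and [B [X q]]]
  [L [B [X q]] and [L [L [L [B [X q]]] and [B [X q]]] and [B [X q]]]]
  [L [B [X q]] and [L [L [B [X q]] and [L [B [X q]]]] and [B [X q]]]]
  [L [B [X q]] and [L [B [X q]] and [L [L [B [X q]]] and [B [X q]]]]]
  [L [B [X q]] and [L [B [X q]] and [L [B [X q]] and [L [B [X q]]]]]]

8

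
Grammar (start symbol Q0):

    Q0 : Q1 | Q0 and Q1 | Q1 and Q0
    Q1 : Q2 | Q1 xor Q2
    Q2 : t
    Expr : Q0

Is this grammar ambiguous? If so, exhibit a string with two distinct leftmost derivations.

Witness: t and t

Derivation 1: Q0 ⇒ Q0 and Q1 ⇒ Q1 and Q1 ⇒ Q2 and Q1 ⇒ t and Q1 ⇒ t and Q2 ⇒ t and t
Derivation 2: Q0 ⇒ Q1 and Q0 ⇒ Q2 and Q0 ⇒ t and Q0 ⇒ t and Q1 ⇒ t and Q2 ⇒ t and t

Two distinct leftmost derivations for the same string.

Ambiguous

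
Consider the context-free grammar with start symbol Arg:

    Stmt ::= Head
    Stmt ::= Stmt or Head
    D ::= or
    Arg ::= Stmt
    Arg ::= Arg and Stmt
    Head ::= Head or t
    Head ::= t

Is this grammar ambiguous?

Ambiguous

Witness: t or t

Derivation 1: Arg ⇒ Stmt ⇒ Head ⇒ Head or t ⇒ t or t
Derivation 2: Arg ⇒ Stmt ⇒ Stmt or Head ⇒ Head or Head ⇒ t or Head ⇒ t or t

Two distinct leftmost derivations for the same string.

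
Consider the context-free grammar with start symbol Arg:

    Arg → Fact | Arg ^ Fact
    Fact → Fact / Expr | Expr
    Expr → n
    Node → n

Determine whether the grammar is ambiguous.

Unambiguous

Only Arg, Fact, Expr are reachable from Arg; ignoring the rest: The grammar is stratified — Arg handles '^' (left-recursive), Fact handles '/', Expr atoms. Each operator has a fixed associativity and precedence level, so every string has one parse.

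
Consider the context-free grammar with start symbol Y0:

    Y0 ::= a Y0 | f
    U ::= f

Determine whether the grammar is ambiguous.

Unambiguous

Only Y0 is reachable from Y0; ignoring the rest: The reachable rules are right-linear with at most one rule per (nonterminal, next-terminal) pair. Each input token forces the next rule, so parsing is deterministic.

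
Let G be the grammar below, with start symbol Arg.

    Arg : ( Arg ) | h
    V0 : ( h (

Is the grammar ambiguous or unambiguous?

Only Arg is reachable from Arg; ignoring the rest: Each string is a nest of matched brackets around a single atom. An opening bracket forces the recursive rule; an atom forces the base rule.

Unambiguous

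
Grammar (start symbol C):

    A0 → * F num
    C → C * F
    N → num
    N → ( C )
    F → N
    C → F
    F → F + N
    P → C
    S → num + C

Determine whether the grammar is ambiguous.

Only C, F, N are reachable from C; ignoring the rest: The grammar is stratified — C handles '*' (left-recursive), F handles '+', N atoms. Each operator has a fixed associativity and precedence level, so every string has one parse.

Unambiguous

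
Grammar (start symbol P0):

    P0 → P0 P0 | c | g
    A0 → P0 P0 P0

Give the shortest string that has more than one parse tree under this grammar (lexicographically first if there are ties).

length 1: no string has ≥2 trees
length 2: no string has ≥2 trees
length 3: c c c has 2 parse trees

Two derivations of c c c:
  P0 ⇒ P0 P0 ⇒ P0 P0 P0 ⇒ c P0 P0 ⇒ c c P0 ⇒ c c c
  P0 ⇒ P0 P0 ⇒ c P0 ⇒ c P0 P0 ⇒ c c P0 ⇒ c c c

c c c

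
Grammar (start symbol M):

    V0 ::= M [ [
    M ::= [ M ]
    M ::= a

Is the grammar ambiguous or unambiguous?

(V0 is unreachable from M, so its rules don't affect L(M).) Each string is a nest of matched brackets around a single atom. An opening bracket forces the recursive rule; an atom forces the base rule.

Unambiguous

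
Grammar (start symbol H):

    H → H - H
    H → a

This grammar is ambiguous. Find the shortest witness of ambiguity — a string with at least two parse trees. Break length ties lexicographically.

length 1: no string has ≥2 trees
length 3: no string has ≥2 trees
length 5: a - a - a has 2 parse trees

Two derivations of a - a - a:
  H ⇒ H - H ⇒ H - H - H ⇒ a - H - H ⇒ a - a - H ⇒ a - a - a
  H ⇒ H - H ⇒ a - H ⇒ a - H - H ⇒ a - a - H ⇒ a - a - a

a - a - a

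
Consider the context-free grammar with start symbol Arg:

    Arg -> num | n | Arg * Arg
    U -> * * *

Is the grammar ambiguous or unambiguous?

Ambiguous

Witness: n * n * n

Derivation 1: Arg ⇒ Arg * Arg ⇒ n * Arg ⇒ n * Arg * Arg ⇒ n * n * Arg ⇒ n * n * n
Derivation 2: Arg ⇒ Arg * Arg ⇒ Arg * Arg * Arg ⇒ n * Arg * Arg ⇒ n * n * Arg ⇒ n * n * n

Two distinct leftmost derivations for the same string.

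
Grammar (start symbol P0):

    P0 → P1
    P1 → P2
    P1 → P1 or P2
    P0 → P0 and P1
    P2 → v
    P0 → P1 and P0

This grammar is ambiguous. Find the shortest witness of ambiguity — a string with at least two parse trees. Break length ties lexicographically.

length 1: no string has ≥2 trees
length 3: v and v has 2 parse trees

Two derivations of v and v:
  P0 ⇒ P0 and P1 ⇒ P1 and P1 ⇒ P2 and P1 ⇒ v and P1 ⇒ v and P2 ⇒ v and v
  P0 ⇒ P1 and P0 ⇒ P2 and P0 ⇒ v and P0 ⇒ v and P1 ⇒ v and P2 ⇒ v and v

v and v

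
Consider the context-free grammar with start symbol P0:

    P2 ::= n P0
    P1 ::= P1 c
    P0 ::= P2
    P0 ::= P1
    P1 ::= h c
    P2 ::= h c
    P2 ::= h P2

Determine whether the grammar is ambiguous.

Ambiguous

Witness: h c

Derivation 1: P0 ⇒ P2 ⇒ h c
Derivation 2: P0 ⇒ P1 ⇒ h c

Two distinct leftmost derivations for the same string.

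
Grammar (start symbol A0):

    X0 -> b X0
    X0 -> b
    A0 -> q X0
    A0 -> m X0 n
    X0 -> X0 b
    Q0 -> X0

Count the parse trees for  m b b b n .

4

Parse trees for m b b b n:
  [A0 m [X0 b [X0 b [X0 b]]] n]
  [A0 m [X0 b [X0 [X0 b] b]] n]
  [A0 m [X0 [X0 b [X0 b]] b] n]
  [A0 m [X0 [X0 [X0 b] b] b] n]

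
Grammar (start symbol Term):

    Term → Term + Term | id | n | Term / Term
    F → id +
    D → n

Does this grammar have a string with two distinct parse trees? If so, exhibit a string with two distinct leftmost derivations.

Witness: id + id + id

Derivation 1: Term ⇒ Term + Term ⇒ Term + Term + Term ⇒ id + Term + Term ⇒ id + id + Term ⇒ id + id + id
Derivation 2: Term ⇒ Term + Term ⇒ id + Term ⇒ id + Term + Term ⇒ id + id + Term ⇒ id + id + id

Two distinct leftmost derivations for the same string.

Ambiguous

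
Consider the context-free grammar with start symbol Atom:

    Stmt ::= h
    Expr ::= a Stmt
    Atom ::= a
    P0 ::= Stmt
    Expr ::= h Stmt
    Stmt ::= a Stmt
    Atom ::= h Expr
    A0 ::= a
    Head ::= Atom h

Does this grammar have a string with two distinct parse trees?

(A0, P0, Head are unreachable from Atom, so their rules don't affect L(Atom).) The reachable rules are right-linear with at most one rule per (nonterminal, next-terminal) pair. Each input token forces the next rule, so parsing is deterministic.

Unambiguous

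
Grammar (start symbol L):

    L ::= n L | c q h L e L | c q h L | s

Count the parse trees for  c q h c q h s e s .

Parse trees for c q h c q h s e s:
  [L c q h [L c q h [L s]] e [L s]]
  [L c q h [L c q h [L s] e [L s]]]

2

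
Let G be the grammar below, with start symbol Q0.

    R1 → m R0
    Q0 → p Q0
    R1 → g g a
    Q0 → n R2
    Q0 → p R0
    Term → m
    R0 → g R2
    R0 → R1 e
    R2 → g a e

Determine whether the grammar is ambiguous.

Witness: p g g a e

Derivation 1: Q0 ⇒ p R0 ⇒ p g R2 ⇒ p g g a e
Derivation 2: Q0 ⇒ p R0 ⇒ p R1 e ⇒ p g g a e

Two distinct leftmost derivations for the same string.

Ambiguous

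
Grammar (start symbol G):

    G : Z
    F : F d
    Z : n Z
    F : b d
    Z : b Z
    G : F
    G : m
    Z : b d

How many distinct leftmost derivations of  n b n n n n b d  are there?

1

Parse trees for n b n n n n b d:
  [G [Z n [Z b [Z n [Z n [Z n [Z n [Z b d]]]]]]]]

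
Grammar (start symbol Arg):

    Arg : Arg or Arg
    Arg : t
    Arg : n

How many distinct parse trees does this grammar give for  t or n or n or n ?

5

Parse trees for t or n or n or n:
  [Arg [Arg t] or [Arg [Arg n] or [Arg [Arg n] or [Arg n]]]]
  [Arg [Arg t] or [Arg [Arg [Arg n] or [Arg n]] or [Arg n]]]
  [Arg [Arg [Arg t] or [Arg n]] or [Arg [Arg n] or [Arg n]]]
  [Arg [Arg [Arg t] or [Arg [Arg n] or [Arg n]]] or [Arg n]]
  [Arg [Arg [Arg [Arg t] or [Arg n]] or [Arg n]] or [Arg n]]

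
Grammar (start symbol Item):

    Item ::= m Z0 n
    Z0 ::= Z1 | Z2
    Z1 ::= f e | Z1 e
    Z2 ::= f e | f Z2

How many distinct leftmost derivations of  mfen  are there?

Parse trees for mfen:
  [Item m [Z0 [Z1 f e]] n]
  [Item m [Z0 [Z2 f e]] n]

2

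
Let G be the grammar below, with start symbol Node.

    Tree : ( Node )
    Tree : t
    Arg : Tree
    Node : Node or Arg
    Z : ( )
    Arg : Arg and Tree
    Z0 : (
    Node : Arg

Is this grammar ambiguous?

Only Node, Arg, Tree are reachable from Node; ignoring the rest: The grammar is stratified — Node handles 'or' (left-recursive), Arg handles 'and', Tree atoms. Each operator has a fixed associativity and precedence level, so every string has one parse.

Unambiguous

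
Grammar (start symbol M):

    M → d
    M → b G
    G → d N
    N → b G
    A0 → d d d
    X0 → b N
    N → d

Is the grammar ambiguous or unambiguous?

(A0, X0 are unreachable from M, so their rules don't affect L(M).) Restricted to the reachable nonterminals, every rule has the form A → t or A → t B, and no two rules for the same A share a first terminal. The grammar encodes a DFA — one run per string.

Unambiguous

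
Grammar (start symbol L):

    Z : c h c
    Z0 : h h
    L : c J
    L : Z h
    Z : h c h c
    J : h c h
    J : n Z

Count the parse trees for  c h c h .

2

Parse trees for c h c h:
  [L c [J h c h]]
  [L [Z c h c] h]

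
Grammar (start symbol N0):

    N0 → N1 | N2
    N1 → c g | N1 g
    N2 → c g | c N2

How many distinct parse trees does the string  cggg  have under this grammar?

1

Parse trees for cggg:
  [N0 [N1 [N1 [N1 c g] g] g]]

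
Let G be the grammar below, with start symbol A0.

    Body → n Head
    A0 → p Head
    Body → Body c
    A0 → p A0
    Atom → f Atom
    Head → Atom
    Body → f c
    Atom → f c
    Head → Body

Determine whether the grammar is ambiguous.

Witness: p f c

Derivation 1: A0 ⇒ p Head ⇒ p Atom ⇒ p f c
Derivation 2: A0 ⇒ p Head ⇒ p Body ⇒ p f c

Two distinct leftmost derivations for the same string.

Ambiguous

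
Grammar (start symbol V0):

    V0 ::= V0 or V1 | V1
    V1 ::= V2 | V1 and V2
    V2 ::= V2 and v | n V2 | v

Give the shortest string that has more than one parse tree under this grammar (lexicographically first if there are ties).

v and v

length 1: no string has ≥2 trees
length 2: no string has ≥2 trees
length 3: v and v has 2 parse trees

Two derivations of v and v:
  V0 ⇒ V1 ⇒ V2 ⇒ V2 and v ⇒ v and v
  V0 ⇒ V1 ⇒ V1 and V2 ⇒ V2 and V2 ⇒ v and V2 ⇒ v and v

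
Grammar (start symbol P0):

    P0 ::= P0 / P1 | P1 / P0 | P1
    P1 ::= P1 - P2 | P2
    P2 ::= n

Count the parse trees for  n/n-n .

2

Parse trees for n/n-n:
  [P0 [P0 [P1 [P2 n]]] / [P1 [P1 [P2 n]] - [P2 n]]]
  [P0 [P1 [P2 n]] / [P0 [P1 [P1 [P2 n]] - [P2 n]]]]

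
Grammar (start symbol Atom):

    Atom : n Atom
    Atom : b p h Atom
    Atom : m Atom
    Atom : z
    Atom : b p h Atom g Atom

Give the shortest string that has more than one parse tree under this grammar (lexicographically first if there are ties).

length 1: no string has ≥2 trees
length 2: no string has ≥2 trees
length 3: no string has ≥2 trees
length 4: no string has ≥2 trees
length 5: no string has ≥2 trees
length 6: no string has ≥2 trees
length 7: no string has ≥2 trees
length 8: no string has ≥2 trees
length 9: b p h b p h z g z has 2 parse trees

Two derivations of b p h b p h z g z:
  Atom ⇒ b p h Atom ⇒ b p h b p h Atom g Atom ⇒ b p h b p h z g Atom ⇒ b p h b p h z g z
  Atom ⇒ b p h Atom g Atom ⇒ b p h b p h Atom g Atom ⇒ b p h b p h z g Atom ⇒ b p h b p h z g z

b p h b p h z g z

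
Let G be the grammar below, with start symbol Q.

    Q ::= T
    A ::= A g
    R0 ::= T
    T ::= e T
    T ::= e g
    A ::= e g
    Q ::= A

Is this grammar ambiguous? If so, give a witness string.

Ambiguous

Witness: e g

Derivation 1: Q ⇒ T ⇒ e g
Derivation 2: Q ⇒ A ⇒ e g

Two distinct leftmost derivations for the same string.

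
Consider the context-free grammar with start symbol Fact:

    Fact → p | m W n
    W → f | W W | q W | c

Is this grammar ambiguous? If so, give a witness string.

Witness: m c c c n

Derivation 1: Fact ⇒ m W n ⇒ m W W n ⇒ m W W W n ⇒ m c W W n ⇒ m c c W n ⇒ m c c c n
Derivation 2: Fact ⇒ m W n ⇒ m W W n ⇒ m c W n ⇒ m c W W n ⇒ m c c W n ⇒ m c c c n

Two distinct leftmost derivations for the same string.

Ambiguous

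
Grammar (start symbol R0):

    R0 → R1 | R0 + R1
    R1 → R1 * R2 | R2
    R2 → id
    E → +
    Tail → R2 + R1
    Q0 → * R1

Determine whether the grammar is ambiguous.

Only R0, R1, R2 are reachable from R0; ignoring the rest: This is a standard precedence ladder (R0 over R1 over R2), with each level left-recursive on its own operator ('+' at R0, '*' at R1). That structure is LR(1), hence unambiguous.

Unambiguous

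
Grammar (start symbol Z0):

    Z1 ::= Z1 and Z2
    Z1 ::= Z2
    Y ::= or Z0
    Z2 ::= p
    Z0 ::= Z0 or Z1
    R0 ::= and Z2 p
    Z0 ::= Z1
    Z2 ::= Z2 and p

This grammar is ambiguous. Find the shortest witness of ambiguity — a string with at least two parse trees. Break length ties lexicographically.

p and p

length 1: no string has ≥2 trees
length 3: p and p has 2 parse trees

Two derivations of p and p:
  Z0 ⇒ Z1 ⇒ Z1 and Z2 ⇒ Z2 and Z2 ⇒ p and Z2 ⇒ p and p
  Z0 ⇒ Z1 ⇒ Z2 ⇒ Z2 and p ⇒ p and p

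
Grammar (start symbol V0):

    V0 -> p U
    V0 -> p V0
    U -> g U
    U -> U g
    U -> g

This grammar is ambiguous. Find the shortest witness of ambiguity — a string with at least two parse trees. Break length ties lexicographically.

p g g

length 2: no string has ≥2 trees
length 3: p g g has 2 parse trees

Two derivations of p g g:
  V0 ⇒ p U ⇒ p g U ⇒ p g g
  V0 ⇒ p U ⇒ p U g ⇒ p g g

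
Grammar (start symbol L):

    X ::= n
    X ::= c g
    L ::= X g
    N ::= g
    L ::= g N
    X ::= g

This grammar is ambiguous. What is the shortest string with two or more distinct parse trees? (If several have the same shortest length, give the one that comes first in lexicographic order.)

g g

length 2: g g has 2 parse trees

Two derivations of g g:
  L ⇒ X g ⇒ g g
  L ⇒ g N ⇒ g g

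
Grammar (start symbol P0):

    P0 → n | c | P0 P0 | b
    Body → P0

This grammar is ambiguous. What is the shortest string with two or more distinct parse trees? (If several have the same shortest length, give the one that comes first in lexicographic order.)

length 1: no string has ≥2 trees
length 2: no string has ≥2 trees
length 3: b b b has 2 parse trees

Two derivations of b b b:
  P0 ⇒ P0 P0 ⇒ P0 P0 P0 ⇒ b P0 P0 ⇒ b b P0 ⇒ b b b
  P0 ⇒ P0 P0 ⇒ b P0 ⇒ b P0 P0 ⇒ b b P0 ⇒ b b b

b b b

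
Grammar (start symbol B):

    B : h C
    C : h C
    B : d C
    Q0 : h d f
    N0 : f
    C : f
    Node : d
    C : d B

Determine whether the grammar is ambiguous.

Unambiguous

(Node, Q0, N0 are unreachable from B, so their rules don't affect L(B).) Each reachable nonterminal has at most one production per leading terminal, and all productions are right-linear; the derivation is determined token-by-token.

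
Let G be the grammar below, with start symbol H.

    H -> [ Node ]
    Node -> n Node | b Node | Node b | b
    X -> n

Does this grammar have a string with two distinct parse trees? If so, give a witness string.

Witness: [ b b ]

Derivation 1: H ⇒ [ Node ] ⇒ [ b Node ] ⇒ [ b b ]
Derivation 2: H ⇒ [ Node ] ⇒ [ Node b ] ⇒ [ b b ]

Two distinct leftmost derivations for the same string.

Ambiguous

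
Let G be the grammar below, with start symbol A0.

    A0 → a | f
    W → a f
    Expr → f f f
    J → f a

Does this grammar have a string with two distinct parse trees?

(W, Expr, J are unreachable from A0, so their rules don't affect L(A0).) Each reachable nonterminal has at most one production per leading terminal, and all productions are right-linear; the derivation is determined token-by-token.

Unambiguous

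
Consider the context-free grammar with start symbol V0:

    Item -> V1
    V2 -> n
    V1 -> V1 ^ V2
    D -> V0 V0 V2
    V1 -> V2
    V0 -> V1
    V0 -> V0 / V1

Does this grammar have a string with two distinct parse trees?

(D, Item are unreachable from V0, so their rules don't affect L(V0).) The grammar is stratified — V0 handles '/' (left-recursive), V1 handles '^', V2 atoms. Each operator has a fixed associativity and precedence level, so every string has one parse.

Unambiguous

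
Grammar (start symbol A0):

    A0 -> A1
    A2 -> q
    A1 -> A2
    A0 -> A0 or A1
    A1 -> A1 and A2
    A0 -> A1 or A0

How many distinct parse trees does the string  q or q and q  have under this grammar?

Parse trees for q or q and q:
  [A0 [A0 [A1 [A2 q]]] or [A1 [A1 [A2 q]] and [A2 q]]]
  [A0 [A1 [A2 q]] or [A0 [A1 [A1 [A2 q]] and [A2 q]]]]

2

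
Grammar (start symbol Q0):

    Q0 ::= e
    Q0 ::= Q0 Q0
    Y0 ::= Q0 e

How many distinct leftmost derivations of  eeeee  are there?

Parse trees for eeeee (showing first 6 of 14):
  [Q0 [Q0 e] [Q0 [Q0 e] [Q0 [Q0 e] [Q0 [Q0 e] [Q0 e]]]]]
  [Q0 [Q0 e] [Q0 [Q0 e] [Q0 [Q0 [Q0 e] [Q0 e]] [Q0 e]]]]
  [Q0 [Q0 e] [Q0 [Q0 [Q0 e] [Q0 e]] [Q0 [Q0 e] [Q0 e]]]]
  [Q0 [Q0 e] [Q0 [Q0 [Q0 e] [Q0 [Q0 e] [Q0 e]]] [Q0 e]]]
  [Q0 [Q0 e] [Q0 [Q0 [Q0 [Q0 e] [Q0 e]] [Q0 e]] [Q0 e]]]
  [Q0 [Q0 [Q0 e] [Q0 e]] [Q0 [Q0 e] [Q0 [Q0 e] [Q0 e]]]]

14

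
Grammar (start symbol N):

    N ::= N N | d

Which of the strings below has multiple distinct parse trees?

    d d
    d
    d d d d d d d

d d d d d d d

d d: 1 tree
d: 1 tree
d d d d d d d: 132 trees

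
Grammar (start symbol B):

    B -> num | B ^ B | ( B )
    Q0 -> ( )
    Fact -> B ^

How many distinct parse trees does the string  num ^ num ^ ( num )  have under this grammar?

2

Parse trees for num ^ num ^ ( num ):
  [B [B num] ^ [B [B num] ^ [B ( [B num] )]]]
  [B [B [B num] ^ [B num]] ^ [B ( [B num] )]]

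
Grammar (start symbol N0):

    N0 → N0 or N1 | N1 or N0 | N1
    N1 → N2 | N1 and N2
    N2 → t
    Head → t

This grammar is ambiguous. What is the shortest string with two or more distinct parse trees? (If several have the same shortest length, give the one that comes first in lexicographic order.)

t or t

length 1: no string has ≥2 trees
length 3: t or t has 2 parse trees

Two derivations of t or t:
  N0 ⇒ N0 or N1 ⇒ N1 or N1 ⇒ N2 or N1 ⇒ t or N1 ⇒ t or N2 ⇒ t or t
  N0 ⇒ N1 or N0 ⇒ N2 or N0 ⇒ t or N0 ⇒ t or N1 ⇒ t or N2 ⇒ t or t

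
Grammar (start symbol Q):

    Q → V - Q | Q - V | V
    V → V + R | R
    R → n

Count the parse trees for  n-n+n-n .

4

Parse trees for n-n+n-n:
  [Q [V [R n]] - [Q [V [V [R n]] + [R n]] - [Q [V [R n]]]]]
  [Q [V [R n]] - [Q [Q [V [V [R n]] + [R n]]] - [V [R n]]]]
  [Q [Q [V [R n]] - [Q [V [V [R n]] + [R n]]]] - [V [R n]]]
  [Q [Q [Q [V [R n]]] - [V [V [R n]] + [R n]]] - [V [R n]]]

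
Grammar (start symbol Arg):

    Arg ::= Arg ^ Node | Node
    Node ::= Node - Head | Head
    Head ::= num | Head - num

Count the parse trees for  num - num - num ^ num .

Parse trees for num - num - num ^ num:
  [Arg [Arg [Node [Node [Head num]] - [Head [Head num] - num]]] ^ [Node [Head num]]]
  [Arg [Arg [Node [Node [Node [Head num]] - [Head num]] - [Head num]]] ^ [Node [Head num]]]
  [Arg [Arg [Node [Node [Head [Head num] - num]] - [Head num]]] ^ [Node [Head num]]]
  [Arg [Arg [Node [Head [Head [Head num] - num] - num]]] ^ [Node [Head num]]]

4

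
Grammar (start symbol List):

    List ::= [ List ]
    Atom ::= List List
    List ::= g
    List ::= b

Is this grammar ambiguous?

(Atom is unreachable from List, so its rules don't affect L(List).) L(List) is { openⁿ atom closeⁿ : n ≥ 0 }. The bracket depth fixes n, and the derivation is forced at every step.

Unambiguous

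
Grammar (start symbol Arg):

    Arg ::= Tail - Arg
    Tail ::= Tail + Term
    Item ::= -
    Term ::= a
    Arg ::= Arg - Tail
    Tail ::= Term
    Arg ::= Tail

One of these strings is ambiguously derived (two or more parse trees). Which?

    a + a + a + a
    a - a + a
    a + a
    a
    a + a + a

a - a + a

a + a + a + a: 1 tree
a - a + a: 2 trees
a + a: 1 tree
a: 1 tree
a + a + a: 1 tree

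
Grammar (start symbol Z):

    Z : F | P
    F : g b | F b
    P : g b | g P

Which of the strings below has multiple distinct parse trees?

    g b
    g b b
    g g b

g b: 2 trees
g b b: 1 tree
g g b: 1 tree

g b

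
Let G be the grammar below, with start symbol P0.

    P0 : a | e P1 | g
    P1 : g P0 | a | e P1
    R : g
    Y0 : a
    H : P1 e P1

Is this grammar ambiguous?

Unambiguous

Only P0, P1 are reachable from P0; ignoring the rest: Restricted to the reachable nonterminals, every rule has the form A → t or A → t B, and no two rules for the same A share a first terminal. The grammar encodes a DFA — one run per string.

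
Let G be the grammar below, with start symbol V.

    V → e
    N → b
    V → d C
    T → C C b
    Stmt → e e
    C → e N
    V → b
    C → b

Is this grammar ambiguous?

Only V, C, N are reachable from V; ignoring the rest: The reachable rules are right-linear with at most one rule per (nonterminal, next-terminal) pair. Each input token forces the next rule, so parsing is deterministic.

Unambiguous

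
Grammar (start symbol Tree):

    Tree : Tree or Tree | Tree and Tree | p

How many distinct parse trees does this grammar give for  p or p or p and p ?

5

Parse trees for p or p or p and p:
  [Tree [Tree p] or [Tree [Tree p] or [Tree [Tree p] and [Tree p]]]]
  [Tree [Tree p] or [Tree [Tree [Tree p] or [Tree p]] and [Tree p]]]
  [Tree [Tree [Tree p] or [Tree p]] or [Tree [Tree p] and [Tree p]]]
  [Tree [Tree [Tree p] or [Tree [Tree p] or [Tree p]]] and [Tree p]]
  [Tree [Tree [Tree [Tree p] or [Tree p]] or [Tree p]] and [Tree p]]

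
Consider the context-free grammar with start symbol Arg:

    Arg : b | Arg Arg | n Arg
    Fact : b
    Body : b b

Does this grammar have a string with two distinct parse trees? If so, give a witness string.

Ambiguous

Witness: b b b

Derivation 1: Arg ⇒ Arg Arg ⇒ b Arg ⇒ b Arg Arg ⇒ b b Arg ⇒ b b b
Derivation 2: Arg ⇒ Arg Arg ⇒ Arg Arg Arg ⇒ b Arg Arg ⇒ b b Arg ⇒ b b b

Two distinct leftmost derivations for the same string.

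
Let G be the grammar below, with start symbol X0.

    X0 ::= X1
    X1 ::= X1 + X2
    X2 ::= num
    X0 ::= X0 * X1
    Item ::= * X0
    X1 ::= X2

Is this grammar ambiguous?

Unambiguous

(Item is unreachable from X0, so its rules don't affect L(X0).) The grammar is stratified — X0 handles '*' (left-recursive), X1 handles '+', X2 atoms. Each operator has a fixed associativity and precedence level, so every string has one parse.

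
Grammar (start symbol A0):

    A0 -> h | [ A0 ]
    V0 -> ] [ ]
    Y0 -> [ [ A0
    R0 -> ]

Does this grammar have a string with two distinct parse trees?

Only A0 is reachable from A0; ignoring the rest: Each string is a nest of matched brackets around a single atom. An opening bracket forces the recursive rule; an atom forces the base rule.

Unambiguous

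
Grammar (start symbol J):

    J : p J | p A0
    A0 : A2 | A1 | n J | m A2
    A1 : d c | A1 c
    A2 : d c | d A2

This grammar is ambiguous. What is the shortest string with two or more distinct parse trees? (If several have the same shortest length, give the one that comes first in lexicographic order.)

length 3: p d c has 2 parse trees

Two derivations of p d c:
  J ⇒ p A0 ⇒ p A2 ⇒ p d c
  J ⇒ p A0 ⇒ p A1 ⇒ p d c

p d c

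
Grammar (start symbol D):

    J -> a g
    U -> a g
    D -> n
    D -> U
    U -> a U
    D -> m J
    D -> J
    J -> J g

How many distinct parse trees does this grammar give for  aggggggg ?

Parse trees for aggggggg:
  [D [J [J [J [J [J [J [J a g] g] g] g] g] g] g]]

1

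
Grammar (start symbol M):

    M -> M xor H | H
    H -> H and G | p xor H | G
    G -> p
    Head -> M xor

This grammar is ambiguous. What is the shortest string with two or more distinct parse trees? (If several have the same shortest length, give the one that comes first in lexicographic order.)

p xor p

length 1: no string has ≥2 trees
length 3: p xor p has 2 parse trees

Two derivations of p xor p:
  M ⇒ M xor H ⇒ H xor H ⇒ G xor H ⇒ p xor H ⇒ p xor G ⇒ p xor p
  M ⇒ H ⇒ p xor H ⇒ p xor G ⇒ p xor p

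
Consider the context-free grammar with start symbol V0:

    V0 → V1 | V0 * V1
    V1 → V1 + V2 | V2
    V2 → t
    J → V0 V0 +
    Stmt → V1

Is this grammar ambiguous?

(J, Stmt are unreachable from V0, so their rules don't affect L(V0).) The grammar is stratified — V0 handles '*' (left-recursive), V1 handles '+', V2 atoms. Each operator has a fixed associativity and precedence level, so every string has one parse.

Unambiguous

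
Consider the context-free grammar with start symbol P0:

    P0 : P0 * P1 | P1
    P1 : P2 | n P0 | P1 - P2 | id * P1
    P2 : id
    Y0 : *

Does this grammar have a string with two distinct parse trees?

Ambiguous

Witness: id * id

Derivation 1: P0 ⇒ P0 * P1 ⇒ P1 * P1 ⇒ P2 * P1 ⇒ id * P1 ⇒ id * P2 ⇒ id * id
Derivation 2: P0 ⇒ P1 ⇒ id * P1 ⇒ id * P2 ⇒ id * id

Two distinct leftmost derivations for the same string.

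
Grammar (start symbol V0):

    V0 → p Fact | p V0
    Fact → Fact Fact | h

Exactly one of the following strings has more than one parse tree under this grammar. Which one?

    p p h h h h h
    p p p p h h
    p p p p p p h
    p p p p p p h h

p p h h h h h: 14 trees
p p p p h h: 1 tree
p p p p p p h: 1 tree
p p p p p p h h: 1 tree

p p h h h h h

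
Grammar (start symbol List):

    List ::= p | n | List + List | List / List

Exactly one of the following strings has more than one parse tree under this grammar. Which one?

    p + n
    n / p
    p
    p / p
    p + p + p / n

p + n: 1 tree
n / p: 1 tree
p: 1 tree
p / p: 1 tree
p + p + p / n: 5 trees

p + p + p / n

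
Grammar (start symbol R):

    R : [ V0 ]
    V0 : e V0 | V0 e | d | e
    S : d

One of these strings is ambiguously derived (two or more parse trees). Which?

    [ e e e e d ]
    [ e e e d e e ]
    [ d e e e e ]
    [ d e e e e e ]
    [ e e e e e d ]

[ e e e e d ]: 1 tree
[ e e e d e e ]: 10 trees
[ d e e e e ]: 1 tree
[ d e e e e e ]: 1 tree
[ e e e e e d ]: 1 tree

[ e e e d e e ]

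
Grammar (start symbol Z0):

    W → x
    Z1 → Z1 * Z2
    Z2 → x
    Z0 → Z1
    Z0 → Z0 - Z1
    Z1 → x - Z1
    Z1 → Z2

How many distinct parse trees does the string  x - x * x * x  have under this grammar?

4

Parse trees for x - x * x * x:
  [Z0 [Z1 [Z1 [Z1 x - [Z1 [Z2 x]]] * [Z2 x]] * [Z2 x]]]
  [Z0 [Z1 [Z1 x - [Z1 [Z1 [Z2 x]] * [Z2 x]]] * [Z2 x]]]
  [Z0 [Z1 x - [Z1 [Z1 [Z1 [Z2 x]] * [Z2 x]] * [Z2 x]]]]
  [Z0 [Z0 [Z1 [Z2 x]]] - [Z1 [Z1 [Z1 [Z2 x]] * [Z2 x]] * [Z2 x]]]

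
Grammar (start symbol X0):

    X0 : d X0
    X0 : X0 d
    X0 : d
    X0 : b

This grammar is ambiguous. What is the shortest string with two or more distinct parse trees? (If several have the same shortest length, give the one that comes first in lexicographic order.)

length 1: no string has ≥2 trees
length 2: d d has 2 parse trees

Two derivations of d d:
  X0 ⇒ d X0 ⇒ d d
  X0 ⇒ X0 d ⇒ d d

d d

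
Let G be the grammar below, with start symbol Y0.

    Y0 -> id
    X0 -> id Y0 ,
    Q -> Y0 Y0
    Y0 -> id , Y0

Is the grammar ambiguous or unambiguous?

Unambiguous

(X0, Q are unreachable from Y0, so their rules don't affect L(Y0).) Right-recursive list with a separator: after each atom, whether the separator follows determines the rule. One parse per string.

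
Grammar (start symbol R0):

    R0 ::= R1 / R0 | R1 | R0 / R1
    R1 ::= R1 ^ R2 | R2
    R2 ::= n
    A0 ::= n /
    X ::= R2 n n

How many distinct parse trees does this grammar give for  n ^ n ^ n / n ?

2

Parse trees for n ^ n ^ n / n:
  [R0 [R1 [R1 [R1 [R2 n]] ^ [R2 n]] ^ [R2 n]] / [R0 [R1 [R2 n]]]]
  [R0 [R0 [R1 [R1 [R1 [R2 n]] ^ [R2 n]] ^ [R2 n]]] / [R1 [R2 n]]]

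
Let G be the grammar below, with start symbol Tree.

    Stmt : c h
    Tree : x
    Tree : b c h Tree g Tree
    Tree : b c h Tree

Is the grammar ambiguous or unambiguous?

Witness: b c h b c h x g x

Derivation 1: Tree ⇒ b c h Tree g Tree ⇒ b c h b c h Tree g Tree ⇒ b c h b c h x g Tree ⇒ b c h b c h x g x
Derivation 2: Tree ⇒ b c h Tree ⇒ b c h b c h Tree g Tree ⇒ b c h b c h x g Tree ⇒ b c h b c h x g x

Two distinct leftmost derivations for the same string.

Ambiguous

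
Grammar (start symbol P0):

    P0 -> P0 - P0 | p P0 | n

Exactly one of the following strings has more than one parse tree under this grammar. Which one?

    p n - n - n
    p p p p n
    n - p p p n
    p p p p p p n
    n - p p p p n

p n - n - n

p n - n - n: 5 trees
p p p p n: 1 tree
n - p p p n: 1 tree
p p p p p p n: 1 tree
n - p p p p n: 1 tree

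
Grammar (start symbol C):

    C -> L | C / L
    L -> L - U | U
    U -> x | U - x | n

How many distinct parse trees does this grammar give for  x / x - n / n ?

1

Parse trees for x / x - n / n:
  [C [C [C [L [U x]]] / [L [L [U x]] - [U n]]] / [L [U n]]]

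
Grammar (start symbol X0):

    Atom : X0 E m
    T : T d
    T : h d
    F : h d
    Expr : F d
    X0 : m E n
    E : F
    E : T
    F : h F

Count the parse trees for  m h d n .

Parse trees for m h d n:
  [X0 m [E [F h d]] n]
  [X0 m [E [T h d]] n]

2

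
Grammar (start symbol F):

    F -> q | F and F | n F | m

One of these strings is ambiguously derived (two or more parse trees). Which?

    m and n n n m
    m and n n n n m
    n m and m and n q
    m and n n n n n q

n m and m and n q

m and n n n m: 1 tree
m and n n n n m: 1 tree
n m and m and n q: 5 trees
m and n n n n n q: 1 tree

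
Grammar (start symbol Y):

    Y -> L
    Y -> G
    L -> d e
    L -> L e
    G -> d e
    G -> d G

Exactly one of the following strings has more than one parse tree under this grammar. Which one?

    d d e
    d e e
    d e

d d e: 1 tree
d e e: 1 tree
d e: 2 trees

d e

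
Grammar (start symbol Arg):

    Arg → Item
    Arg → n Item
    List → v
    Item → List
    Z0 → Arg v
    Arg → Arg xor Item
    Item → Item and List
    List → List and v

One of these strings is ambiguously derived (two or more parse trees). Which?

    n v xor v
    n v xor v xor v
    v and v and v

n v xor v: 1 tree
n v xor v xor v: 1 tree
v and v and v: 4 trees

v and v and v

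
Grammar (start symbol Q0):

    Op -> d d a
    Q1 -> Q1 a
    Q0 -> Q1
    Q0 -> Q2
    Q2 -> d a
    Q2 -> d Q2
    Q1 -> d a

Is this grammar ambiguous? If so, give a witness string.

Ambiguous

Witness: d a

Derivation 1: Q0 ⇒ Q1 ⇒ d a
Derivation 2: Q0 ⇒ Q2 ⇒ d a

Two distinct leftmost derivations for the same string.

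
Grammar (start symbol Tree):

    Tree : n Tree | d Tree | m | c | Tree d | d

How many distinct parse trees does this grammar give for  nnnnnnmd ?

Parse trees for nnnnnnmd:
  [Tree n [Tree n [Tree n [Tree n [Tree n [Tree n [Tree [Tree m] d]]]]]]]
  [Tree n [Tree n [Tree n [Tree n [Tree n [Tree [Tree n [Tree m]] d]]]]]]
  [Tree n [Tree n [Tree n [Tree n [Tree [Tree n [Tree n [Tree m]]] d]]]]]
  [Tree n [Tree n [Tree n [Tree [Tree n [Tree n [Tree n [Tree m]]]] d]]]]
  [Tree n [Tree n [Tree [Tree n [Tree n [Tree n [Tree n [Tree m]]]]] d]]]
  [Tree n [Tree [Tree n [Tree n [Tree n [Tree n [Tree n [Tree m]]]]]] d]]
  [Tree [Tree n [Tree n [Tree n [Tree n [Tree n [Tree n [Tree m]]]]]]] d]

7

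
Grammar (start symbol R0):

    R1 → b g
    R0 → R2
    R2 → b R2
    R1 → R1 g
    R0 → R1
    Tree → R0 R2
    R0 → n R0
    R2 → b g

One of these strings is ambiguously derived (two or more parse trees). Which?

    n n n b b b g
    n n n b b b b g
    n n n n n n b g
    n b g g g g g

n n n b b b g: 1 tree
n n n b b b b g: 1 tree
n n n n n n b g: 2 trees
n b g g g g g: 1 tree

n n n n n n b g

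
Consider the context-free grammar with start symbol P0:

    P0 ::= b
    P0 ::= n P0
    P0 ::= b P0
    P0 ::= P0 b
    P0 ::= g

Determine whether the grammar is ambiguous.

Witness: b b

Derivation 1: P0 ⇒ b P0 ⇒ b b
Derivation 2: P0 ⇒ P0 b ⇒ b b

Two distinct leftmost derivations for the same string.

Ambiguous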